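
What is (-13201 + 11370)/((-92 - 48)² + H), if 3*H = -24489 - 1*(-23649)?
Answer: -1831/19320 ≈ -0.094772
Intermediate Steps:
H = -280 (H = (-24489 - 1*(-23649))/3 = (-24489 + 23649)/3 = (⅓)*(-840) = -280)
(-13201 + 11370)/((-92 - 48)² + H) = (-13201 + 11370)/((-92 - 48)² - 280) = -1831/((-140)² - 280) = -1831/(19600 - 280) = -1831/19320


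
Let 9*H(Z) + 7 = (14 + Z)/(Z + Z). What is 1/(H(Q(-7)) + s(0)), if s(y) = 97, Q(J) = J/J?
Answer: 18/1747 ≈ 0.010303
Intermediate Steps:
Q(J) = 1
H(Z) = -7/9 + (14 + Z)/(18*Z) (H(Z) = -7/9 + ((14 + Z)/(Z + Z))/9 = -7/9 + ((14 + Z)/((2*Z)))/9 = -7/9 + ((14 + Z)*(1/(2*Z)))/9 = -7/9 + ((14 + Z)/(2*Z))/9 = -7/9 + (14 + Z)/(18*Z))
1/(H(Q(-7)) + s(0)) = 1/((1/18)*(14 - 13*1)/1 + 97) = 1/((1/18)*1*(14 - 13) + 97) = 1/((1/18)*1*1 + 97) = 1/(1/18 + 97) = 1/(1747/18) = 18/1747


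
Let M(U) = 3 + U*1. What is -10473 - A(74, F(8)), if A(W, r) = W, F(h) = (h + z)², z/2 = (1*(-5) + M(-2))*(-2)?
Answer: -10547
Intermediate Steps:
M(U) = 3 + U
z = 16 (z = 2*((1*(-5) + (3 - 2))*(-2)) = 2*((-5 + 1)*(-2)) = 2*(-4*(-2)) = 2*8 = 16)
F(h) = (16 + h)² (F(h) = (h + 16)² = (16 + h)²)
-10473 - A(74, F(8)) = -10473 - 1*74 = -10473 - 74 = -10547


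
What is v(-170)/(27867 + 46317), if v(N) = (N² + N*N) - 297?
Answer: 57503/74184 ≈ 0.77514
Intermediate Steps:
v(N) = -297 + 2*N² (v(N) = (N² + N²) - 297 = 2*N² - 297 = -297 + 2*N²)
v(-170)/(27867 + 46317) = (-297 + 2*(-170)²)/(27867 + 46317) = (-297 + 2*28900)/74184 = (-297 + 57800)*(1/74184) = 57503*(1/74184) = 57503/74184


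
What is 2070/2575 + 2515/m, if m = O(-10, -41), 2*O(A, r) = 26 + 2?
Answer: 1301021/7210 ≈ 180.45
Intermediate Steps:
O(A, r) = 14 (O(A, r) = (26 + 2)/2 = (1/2)*28 = 14)
m = 14
2070/2575 + 2515/m = 2070/2575 + 2515/14 = 2070*(1/2575) + 2515*(1/14) = 414/515 + 2515/14 = 1301021/7210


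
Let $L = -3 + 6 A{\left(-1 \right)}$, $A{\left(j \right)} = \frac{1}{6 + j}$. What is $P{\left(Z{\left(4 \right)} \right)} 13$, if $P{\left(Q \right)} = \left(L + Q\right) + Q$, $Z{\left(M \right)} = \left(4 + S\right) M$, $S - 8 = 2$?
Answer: $\frac{7163}{5} \approx 1432.6$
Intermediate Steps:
$S = 10$ ($S = 8 + 2 = 10$)
$Z{\left(M \right)} = 14 M$ ($Z{\left(M \right)} = \left(4 + 10\right) M = 14 M$)
$L = - \frac{9}{5}$ ($L = -3 + \frac{6}{6 - 1} = -3 + \frac{6}{5} = - \frac{9}{5} \approx -1.8$)
$P{\left(Q \right)} = - \frac{9}{5} + 2 Q$ ($P{\left(Q \right)} = \left(- \frac{9}{5} + Q\right) + Q = - \frac{9}{5} + 2 Q$)
$P{\left(Z{\left(4 \right)} \right)} 13 = \left(- \frac{9}{5} + 2 \cdot 14 \cdot 4\right) 13 = \left(- \frac{9}{5} + 2 \cdot 56\right) 13 = \left(- \frac{9}{5} + 112\right) 13 = \frac{551}{5} \cdot 13 = \frac{7163}{5}$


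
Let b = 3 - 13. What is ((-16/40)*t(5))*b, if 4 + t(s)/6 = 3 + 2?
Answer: 24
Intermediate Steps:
b = -10
t(s) = 6 (t(s) = -24 + 6*(3 + 2) = -24 + 6*5 = -24 + 30 = 6)
((-16/40)*t(5))*b = (-16/40*6)*(-10) = (-16*1/40*6)*(-10) = -⅖*6*(-10) = -12/5*(-10) = 24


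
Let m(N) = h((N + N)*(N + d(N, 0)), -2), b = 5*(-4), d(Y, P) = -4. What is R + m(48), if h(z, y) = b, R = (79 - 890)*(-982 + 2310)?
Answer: -1077028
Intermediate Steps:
b = -20
R = -1077008 (R = -811*1328 = -1077008)
h(z, y) = -20
m(N) = -20
R + m(48) = -1077008 - 20 = -1077028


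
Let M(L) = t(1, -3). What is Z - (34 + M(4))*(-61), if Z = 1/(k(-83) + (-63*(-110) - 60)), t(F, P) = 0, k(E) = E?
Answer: 14076239/6787 ≈ 2074.0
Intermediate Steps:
M(L) = 0
Z = 1/6787 (Z = 1/(-83 + (-63*(-110) - 60)) = 1/(-83 + (6930 - 60)) = 1/(-83 + 6870) = 1/6787 ≈ 0.00014734)
Z - (34 + M(4))*(-61) = 1/6787 - (34 + 0)*(-61) = 1/6787 - 34*(-61) = 1/6787 - 1*(-2074) = 1/6787 + 2074 = 14076239/6787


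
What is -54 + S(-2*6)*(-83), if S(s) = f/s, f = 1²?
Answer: -565/12 ≈ -47.083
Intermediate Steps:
f = 1
S(s) = 1/s
-54 + S(-2*6)*(-83) = -54 - 83/(-2*6) = -54 - 83/(-12) = -54 - 1/12*(-83) = -54 + 83/12 = -565/12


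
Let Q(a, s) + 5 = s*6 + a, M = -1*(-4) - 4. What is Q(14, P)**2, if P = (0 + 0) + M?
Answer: 81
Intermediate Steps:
M = 0 (M = 4 - 4 = 0)
P = 0 (P = (0 + 0) + 0 = 0 + 0 = 0)
Q(a, s) = -5 + a + 6*s (Q(a, s) = -5 + (s*6 + a) = -5 + (6*s + a) = -5 + (a + 6*s) = -5 + a + 6*s)
Q(14, P)**2 = (-5 + 14 + 6*0)**2 = (-5 + 14 + 0)**2 = 9**2 = 81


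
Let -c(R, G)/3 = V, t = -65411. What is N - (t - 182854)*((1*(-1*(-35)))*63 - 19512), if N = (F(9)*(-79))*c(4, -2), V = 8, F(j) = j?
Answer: -4296705291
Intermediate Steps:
c(R, G) = -24 (c(R, G) = -3*8 = -24)
N = 17064 (N = (9*(-79))*(-24) = -711*(-24) = 17064)
N - (t - 182854)*((1*(-1*(-35)))*63 - 19512) = 17064 - (-65411 - 182854)*((1*(-1*(-35)))*63 - 19512) = 17064 - (-248265)*((1*35)*63 - 19512) = 17064 - (-248265)*(35*63 - 19512) = 17064 - (-248265)*(2205 - 19512) = 17064 - (-248265)*(-17307) = 17064 - 1*4296722355 = 17064 - 4296722355 = -4296705291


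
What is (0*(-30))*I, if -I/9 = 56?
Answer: 0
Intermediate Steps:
I = -504 (I = -9*56 = -504)
(0*(-30))*I = (0*(-30))*(-504) = 0*(-504) = 0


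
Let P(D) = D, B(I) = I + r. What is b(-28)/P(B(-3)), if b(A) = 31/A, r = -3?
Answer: 31/168 ≈ 0.18452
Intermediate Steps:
B(I) = -3 + I (B(I) = I - 3 = -3 + I)
b(-28)/P(B(-3)) = (31/(-28))/(-3 - 3) = (31*(-1/28))/(-6) = -31/28*(-⅙) = 31/168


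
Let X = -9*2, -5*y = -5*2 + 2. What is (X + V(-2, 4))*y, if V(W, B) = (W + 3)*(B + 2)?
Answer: -96/5 ≈ -19.200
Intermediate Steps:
V(W, B) = (2 + B)*(3 + W) (V(W, B) = (3 + W)*(2 + B) = (2 + B)*(3 + W))
y = 8/5 (y = -(-5*2 + 2)/5 = -(-10 + 2)/5 = -⅕*(-8) = 8/5 ≈ 1.6000)
X = -18
(X + V(-2, 4))*y = (-18 + (6 + 2*(-2) + 3*4 + 4*(-2)))*(8/5) = (-18 + (6 - 4 + 12 - 8))*(8/5) = (-18 + 6)*(8/5) = -12*8/5 = -96/5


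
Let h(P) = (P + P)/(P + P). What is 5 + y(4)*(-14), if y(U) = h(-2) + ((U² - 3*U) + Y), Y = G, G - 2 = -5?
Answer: -23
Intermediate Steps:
G = -3 (G = 2 - 5 = -3)
Y = -3
h(P) = 1 (h(P) = (2*P)/((2*P)) = (2*P)*(1/(2*P)) = 1)
y(U) = -2 + U² - 3*U (y(U) = 1 + ((U² - 3*U) - 3) = 1 + (-3 + U² - 3*U) = -2 + U² - 3*U)
5 + y(4)*(-14) = 5 + (-2 + 4² - 3*4)*(-14) = 5 + (-2 + 16 - 12)*(-14) = 5 + 2*(-14) = 5 - 28 = -23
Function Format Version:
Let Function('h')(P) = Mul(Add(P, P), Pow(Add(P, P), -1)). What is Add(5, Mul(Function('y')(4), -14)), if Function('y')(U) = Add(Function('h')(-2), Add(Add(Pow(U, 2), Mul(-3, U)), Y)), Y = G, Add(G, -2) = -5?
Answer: -23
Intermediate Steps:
G = -3 (G = Add(2, -5) = -3)
Y = -3
Function('h')(P) = 1 (Function('h')(P) = Mul(Mul(2, P), Pow(Mul(2, P), -1)) = Mul(Mul(2, P), Mul(Rational(1, 2), Pow(P, -1))) = 1)
Function('y')(U) = Add(-2, Pow(U, 2), Mul(-3, U)) (Function('y')(U) = Add(1, Add(Add(Pow(U, 2), Mul(-3, U)), -3)) = Add(1, Add(-3, Pow(U, 2), Mul(-3, U))) = Add(-2, Pow(U, 2), Mul(-3, U)))
Add(5, Mul(Function('y')(4), -14)) = Add(5, Mul(Add(-2, Pow(4, 2), Mul(-3, 4)), -14)) = Add(5, Mul(Add(-2, 16, -12), -14)) = Add(5, Mul(2, -14)) = Add(5, -28) = -23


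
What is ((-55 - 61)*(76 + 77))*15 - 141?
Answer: -266361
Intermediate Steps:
((-55 - 61)*(76 + 77))*15 - 141 = -116*153*15 - 141 = -17748*15 - 141 = -266220 - 141 = -266361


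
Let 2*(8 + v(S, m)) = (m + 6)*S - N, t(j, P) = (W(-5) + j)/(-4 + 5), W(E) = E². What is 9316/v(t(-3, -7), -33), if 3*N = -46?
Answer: -6987/223 ≈ -31.332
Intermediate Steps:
N = -46/3 (N = (⅓)*(-46) = -46/3 ≈ -15.333)
t(j, P) = 25 + j (t(j, P) = ((-5)² + j)/(-4 + 5) = (25 + j)/1 = (25 + j)*1 = 25 + j)
v(S, m) = -⅓ + S*(6 + m)/2 (v(S, m) = -8 + ((m + 6)*S - 1*(-46/3))/2 = -8 + ((6 + m)*S + 46/3)/2 = -8 + (S*(6 + m) + 46/3)/2 = -8 + (46/3 + S*(6 + m))/2 = -8 + (23/3 + S*(6 + m)/2) = -⅓ + S*(6 + m)/2)
9316/v(t(-3, -7), -33) = 9316/(-⅓ + 3*(25 - 3) + (½)*(25 - 3)*(-33)) = 9316/(-⅓ + 3*22 + (½)*22*(-33)) = 9316/(-⅓ + 66 - 363) = 9316/(-892/3) = 9316*(-3/892) = -6987/223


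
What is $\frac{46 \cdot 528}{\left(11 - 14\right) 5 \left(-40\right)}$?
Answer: $\frac{1012}{25} \approx 40.48$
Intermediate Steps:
$\frac{46 \cdot 528}{\left(11 - 14\right) 5 \left(-40\right)} = \frac{24288}{\left(-3\right) 5 \left(-40\right)} = \frac{24288}{\left(-15\right) \left(-40\right)} = \frac{24288}{600} = 24288 \cdot \frac{1}{600} = \frac{1012}{25}$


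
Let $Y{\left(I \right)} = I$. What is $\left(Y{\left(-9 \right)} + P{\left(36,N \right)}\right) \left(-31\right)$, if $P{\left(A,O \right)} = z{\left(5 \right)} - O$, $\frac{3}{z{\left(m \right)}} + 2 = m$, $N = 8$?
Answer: $496$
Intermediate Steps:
$z{\left(m \right)} = \frac{3}{-2 + m}$
$P{\left(A,O \right)} = 1 - O$ ($P{\left(A,O \right)} = \frac{3}{-2 + 5} - O = \frac{3}{3} - O = 3 \cdot \frac{1}{3} - O = 1 - O$)
$\left(Y{\left(-9 \right)} + P{\left(36,N \right)}\right) \left(-31\right) = \left(-9 + \left(1 - 8\right)\right) \left(-31\right) = \left(-9 - 7\right) \left(-31\right) = \left(-16\right) \left(-31\right) = 496$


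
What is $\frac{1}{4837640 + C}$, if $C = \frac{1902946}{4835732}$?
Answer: $\frac{2417866}{11696766227713} \approx 2.0671 \cdot 10^{-7}$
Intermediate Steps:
$C = \frac{951473}{2417866}$ ($C = 1902946 \cdot \frac{1}{4835732} = \frac{951473}{2417866} \approx 0.39352$)
$\frac{1}{4837640 + C} = \frac{1}{4837640 + \frac{951473}{2417866}} = \frac{1}{\frac{11696766227713}{2417866}} = \frac{2417866}{11696766227713}$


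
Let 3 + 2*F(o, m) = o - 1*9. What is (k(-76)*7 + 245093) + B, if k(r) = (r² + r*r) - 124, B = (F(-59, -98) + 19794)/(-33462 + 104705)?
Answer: 46320670771/142486 ≈ 3.2509e+5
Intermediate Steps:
F(o, m) = -6 + o/2 (F(o, m) = -3/2 + (o - 1*9)/2 = -3/2 + (o - 9)/2 = -3/2 + (-9 + o)/2 = -3/2 + (-9/2 + o/2) = -6 + o/2)
B = 39517/142486 (B = ((-6 + (½)*(-59)) + 19794)/(-33462 + 104705) = ((-6 - 59/2) + 19794)/71243 = (-71/2 + 19794)*(1/71243) = (39517/2)*(1/71243) = 39517/142486 ≈ 0.27734)
k(r) = -124 + 2*r² (k(r) = (r² + r²) - 124 = 2*r² - 124 = -124 + 2*r²)
(k(-76)*7 + 245093) + B = ((-124 + 2*(-76)²)*7 + 245093) + 39517/142486 = ((-124 + 2*5776)*7 + 245093) + 39517/142486 = ((-124 + 11552)*7 + 245093) + 39517/142486 = (11428*7 + 245093) + 39517/142486 = (79996 + 245093) + 39517/142486 = 325089 + 39517/142486 = 46320670771/142486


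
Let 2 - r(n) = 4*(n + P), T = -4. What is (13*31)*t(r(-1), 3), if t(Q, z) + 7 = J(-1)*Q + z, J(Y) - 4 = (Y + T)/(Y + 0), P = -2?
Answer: 49166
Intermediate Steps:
J(Y) = 4 + (-4 + Y)/Y (J(Y) = 4 + (Y - 4)/(Y + 0) = 4 + (-4 + Y)/Y)
r(n) = 10 - 4*n (r(n) = 2 - 4*(n - 2) = 2 - 4*(-2 + n) = 2 - (-8 + 4*n) = 2 + (8 - 4*n) = 10 - 4*n)
t(Q, z) = -7 + z + 9*Q (t(Q, z) = -7 + ((5 - 4/(-1))*Q + z) = -7 + ((5 - 4*(-1))*Q + z) = -7 + ((5 + 4)*Q + z) = -7 + (9*Q + z) = -7 + (z + 9*Q) = -7 + z + 9*Q)
(13*31)*t(r(-1), 3) = (13*31)*(-7 + 3 + 9*(10 - 4*(-1))) = 403*(-7 + 3 + 9*(10 + 4)) = 403*(-7 + 3 + 9*14) = 403*(-7 + 3 + 126) = 403*122 = 49166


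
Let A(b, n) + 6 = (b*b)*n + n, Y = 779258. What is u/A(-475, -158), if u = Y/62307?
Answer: -389629/1110588442299 ≈ -3.5083e-7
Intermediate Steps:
A(b, n) = -6 + n + n*b**2 (A(b, n) = -6 + ((b*b)*n + n) = -6 + (b**2*n + n) = -6 + (n*b**2 + n) = -6 + (n + n*b**2) = -6 + n + n*b**2)
u = 779258/62307 ≈ 12.507
u/A(-475, -158) = 779258/(62307*(-6 - 158 - 158*(-475)**2)) = 779258/(62307*(-6 - 158 - 158*225625)) = 779258/(62307*(-6 - 158 - 35648750)) = (779258/62307)/(-35648914) = (779258/62307)*(-1/35648914) = -389629/1110588442299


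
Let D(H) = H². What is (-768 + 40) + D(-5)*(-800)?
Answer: -20728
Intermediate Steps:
(-768 + 40) + D(-5)*(-800) = (-768 + 40) + (-5)²*(-800) = -728 + 25*(-800) = -728 - 20000 = -20728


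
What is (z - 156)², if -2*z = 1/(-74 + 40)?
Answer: 112508449/4624 ≈ 24331.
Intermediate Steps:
z = 1/68 (z = -1/(2*(-74 + 40)) = -½/(-34) = -½*(-1/34) = 1/68 ≈ 0.014706)
(z - 156)² = (1/68 - 156)² = (-10607/68)² = 112508449/4624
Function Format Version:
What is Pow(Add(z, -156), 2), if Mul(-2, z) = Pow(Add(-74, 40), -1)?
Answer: Rational(112508449, 4624) ≈ 24331.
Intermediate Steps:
z = Rational(1, 68) (z = Mul(Rational(-1, 2), Pow(Add(-74, 40), -1)) = Mul(Rational(-1, 2), Pow(-34, -1)) = Mul(Rational(-1, 2), Rational(-1, 34)) = Rational(1, 68) ≈ 0.014706)
Pow(Add(z, -156), 2) = Pow(Add(Rational(1, 68), -156), 2) = Pow(Rational(-10607, 68), 2) = Rational(112508449, 4624)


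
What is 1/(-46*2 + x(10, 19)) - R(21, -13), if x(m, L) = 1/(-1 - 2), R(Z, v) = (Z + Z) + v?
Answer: -8036/277 ≈ -29.011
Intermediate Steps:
R(Z, v) = v + 2*Z (R(Z, v) = 2*Z + v = v + 2*Z)
x(m, L) = -1/3 (x(m, L) = 1/(-3) = -1/3)
1/(-46*2 + x(10, 19)) - R(21, -13) = 1/(-46*2 - 1/3) - (-13 + 2*21) = 1/(-92 - 1/3) - (-13 + 42) = 1/(-277/3) - 1*29 = -3/277 - 29 = -8036/277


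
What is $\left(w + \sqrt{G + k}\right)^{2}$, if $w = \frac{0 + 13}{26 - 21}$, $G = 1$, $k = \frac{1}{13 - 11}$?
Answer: $\frac{413}{50} + \frac{13 \sqrt{6}}{5} \approx 14.629$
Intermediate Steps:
$k = \frac{1}{2} \approx 0.5$
$w = \frac{13}{5} \approx 2.6$
$\left(w + \sqrt{G + k}\right)^{2} = \left(\frac{13}{5} + \sqrt{1 + \frac{1}{2}}\right)^{2} = \left(\frac{13}{5} + \sqrt{\frac{3}{2}}\right)^{2} = \left(\frac{13}{5} + \frac{\sqrt{6}}{2}\right)^{2}$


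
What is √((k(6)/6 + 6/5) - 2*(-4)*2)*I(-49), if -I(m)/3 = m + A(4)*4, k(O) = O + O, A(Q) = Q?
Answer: 396*√30/5 ≈ 433.80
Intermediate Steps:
k(O) = 2*O
I(m) = -48 - 3*m (I(m) = -3*(m + 4*4) = -3*(m + 16) = -3*(16 + m) = -48 - 3*m)
√((k(6)/6 + 6/5) - 2*(-4)*2)*I(-49) = √(((2*6)/6 + 6/5) - 2*(-4)*2)*(-48 - 3*(-49)) = √((12*(⅙) + 6*(⅕)) + 8*2)*(-48 + 147) = √((2 + 6/5) + 16)*99 = √(16/5 + 16)*99 = √(96/5)*99 = (4*√30/5)*99 = 396*√30/5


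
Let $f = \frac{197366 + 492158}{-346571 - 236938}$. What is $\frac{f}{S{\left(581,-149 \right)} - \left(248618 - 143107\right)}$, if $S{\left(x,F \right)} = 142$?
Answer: $\frac{62684}{5589432711} \approx 1.1215 \cdot 10^{-5}$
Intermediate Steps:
$f = - \frac{689524}{583509}$ ($f = \frac{689524}{-583509} = 689524 \left(- \frac{1}{583509}\right) = - \frac{689524}{583509} \approx -1.1817$)
$\frac{f}{S{\left(581,-149 \right)} - \left(248618 - 143107\right)} = - \frac{689524}{583509 \left(142 - \left(248618 - 143107\right)\right)} = - \frac{689524}{583509 \left(142 - 105511\right)} = - \frac{689524}{583509 \left(-105369\right)} = \left(- \frac{689524}{583509}\right) \left(- \frac{1}{105369}\right) = \frac{62684}{5589432711}$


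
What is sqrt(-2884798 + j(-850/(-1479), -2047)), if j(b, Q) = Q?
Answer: I*sqrt(2886845) ≈ 1699.1*I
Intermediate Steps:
sqrt(-2884798 + j(-850/(-1479), -2047)) = sqrt(-2884798 - 2047) = sqrt(-2886845) = I*sqrt(2886845)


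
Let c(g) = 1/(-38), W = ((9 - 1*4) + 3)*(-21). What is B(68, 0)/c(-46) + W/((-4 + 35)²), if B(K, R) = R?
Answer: -168/961 ≈ -0.17482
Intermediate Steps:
W = -168 (W = ((9 - 4) + 3)*(-21) = (5 + 3)*(-21) = 8*(-21) = -168)
c(g) = -1/38
B(68, 0)/c(-46) + W/((-4 + 35)²) = 0/(-1/38) - 168/(-4 + 35)² = 0*(-38) - 168/(31²) = 0 - 168/961 = -168/961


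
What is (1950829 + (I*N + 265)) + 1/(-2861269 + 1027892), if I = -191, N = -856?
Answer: 3876840670429/1833377 ≈ 2.1146e+6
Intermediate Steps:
(1950829 + (I*N + 265)) + 1/(-2861269 + 1027892) = (1950829 + (-191*(-856) + 265)) + 1/(-2861269 + 1027892) = (1950829 + (163496 + 265)) + 1/(-1833377) = (1950829 + 163761) - 1/1833377 = 2114590 - 1/1833377 = 3876840670429/1833377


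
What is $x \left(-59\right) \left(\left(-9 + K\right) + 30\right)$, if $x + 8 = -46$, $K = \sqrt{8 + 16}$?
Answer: $66906 + 6372 \sqrt{6} \approx 82514.0$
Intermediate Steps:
$K = 2 \sqrt{6}$ ($K = \sqrt{24} = 2 \sqrt{6} \approx 4.899$)
$x = -54$ ($x = -8 - 46 = -54$)
$x \left(-59\right) \left(\left(-9 + K\right) + 30\right) = \left(-54\right) \left(-59\right) \left(\left(-9 + 2 \sqrt{6}\right) + 30\right) = 3186 \left(21 + 2 \sqrt{6}\right) = 66906 + 6372 \sqrt{6}$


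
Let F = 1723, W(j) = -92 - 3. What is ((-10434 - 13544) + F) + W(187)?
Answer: -22350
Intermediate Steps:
W(j) = -95
((-10434 - 13544) + F) + W(187) = ((-10434 - 13544) + 1723) - 95 = (-23978 + 1723) - 95 = -22255 - 95 = -22350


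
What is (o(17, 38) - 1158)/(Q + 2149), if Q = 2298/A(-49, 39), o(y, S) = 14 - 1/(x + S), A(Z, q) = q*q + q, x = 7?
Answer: -2677012/5032107 ≈ -0.53199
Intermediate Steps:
A(Z, q) = q + q**2 (A(Z, q) = q**2 + q = q + q**2)
o(y, S) = 14 - 1/(7 + S)
Q = 383/260 (Q = 2298/((39*(1 + 39))) = 2298/((39*40)) = 2298/1560 = 2298*(1/1560) = 383/260 ≈ 1.4731)
(o(17, 38) - 1158)/(Q + 2149) = ((97 + 14*38)/(7 + 38) - 1158)/(383/260 + 2149) = ((97 + 532)/45 - 1158)/(559123/260) = ((1/45)*629 - 1158)*(260/559123) = (629/45 - 1158)*(260/559123) = -51481/45*260/559123 = -2677012/5032107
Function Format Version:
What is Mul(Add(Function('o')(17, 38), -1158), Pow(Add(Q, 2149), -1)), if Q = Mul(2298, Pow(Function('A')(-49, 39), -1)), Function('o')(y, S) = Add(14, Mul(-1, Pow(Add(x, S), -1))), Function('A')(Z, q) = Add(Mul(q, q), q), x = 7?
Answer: Rational(-2677012, 5032107) ≈ -0.53199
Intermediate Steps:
Function('A')(Z, q) = Add(q, Pow(q, 2)) (Function('A')(Z, q) = Add(Pow(q, 2), q) = Add(q, Pow(q, 2)))
Function('o')(y, S) = Add(14, Mul(-1, Pow(Add(7, S), -1)))
Q = Rational(383, 260) (Q = Mul(2298, Pow(Mul(39, Add(1, 39)), -1)) = Mul(2298, Pow(Mul(39, 40), -1)) = Mul(2298, Pow(1560, -1)) = Mul(2298, Rational(1, 1560)) = Rational(383, 260) ≈ 1.4731)
Mul(Add(Function('o')(17, 38), -1158), Pow(Add(Q, 2149), -1)) = Mul(Add(Mul(Pow(Add(7, 38), -1), Add(97, Mul(14, 38))), -1158), Pow(Add(Rational(383, 260), 2149), -1)) = Mul(Add(Mul(Pow(45, -1), Add(97, 532)), -1158), Pow(Rational(559123, 260), -1)) = Mul(Add(Mul(Rational(1, 45), 629), -1158), Rational(260, 559123)) = Mul(Add(Rational(629, 45), -1158), Rational(260, 559123)) = Mul(Rational(-51481, 45), Rational(260, 559123)) = Rational(-2677012, 5032107)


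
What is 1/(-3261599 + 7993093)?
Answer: 1/4731494 ≈ 2.1135e-7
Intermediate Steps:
1/(-3261599 + 7993093) = 1/4731494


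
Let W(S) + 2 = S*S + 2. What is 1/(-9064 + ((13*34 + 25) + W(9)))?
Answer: -1/8516 ≈ -0.00011743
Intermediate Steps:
W(S) = S² (W(S) = -2 + (S*S + 2) = -2 + (S² + 2) = -2 + (2 + S²) = S²)
1/(-9064 + ((13*34 + 25) + W(9))) = 1/(-9064 + ((13*34 + 25) + 9²)) = 1/(-9064 + ((442 + 25) + 81)) = 1/(-9064 + (467 + 81)) = 1/(-9064 + 548) = 1/(-8516) = -1/8516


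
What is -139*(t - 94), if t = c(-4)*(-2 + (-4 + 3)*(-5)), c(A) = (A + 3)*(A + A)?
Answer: 9730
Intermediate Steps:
c(A) = 2*A*(3 + A) (c(A) = (3 + A)*(2*A) = 2*A*(3 + A))
t = 24 (t = (2*(-4)*(3 - 4))*(-2 + (-4 + 3)*(-5)) = (2*(-4)*(-1))*(-2 - 1*(-5)) = 8*(-2 + 5) = 8*3 = 24)
-139*(t - 94) = -139*(24 - 94) = -139*(-70) = 9730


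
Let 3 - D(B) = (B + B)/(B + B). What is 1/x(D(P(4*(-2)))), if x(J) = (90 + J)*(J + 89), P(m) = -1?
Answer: 1/8372 ≈ 0.00011945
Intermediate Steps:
D(B) = 2 (D(B) = 3 - (B + B)/(B + B) = 3 - 2*B/(2*B) = 3 - 2*B*1/(2*B) = 3 - 1*1 = 3 - 1 = 2)
x(J) = (89 + J)*(90 + J) (x(J) = (90 + J)*(89 + J) = (89 + J)*(90 + J))
1/x(D(P(4*(-2)))) = 1/(8010 + 2² + 179*2) = 1/(8010 + 4 + 358) = 1/8372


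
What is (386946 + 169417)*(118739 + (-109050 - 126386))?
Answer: -64925893011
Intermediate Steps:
(386946 + 169417)*(118739 + (-109050 - 126386)) = 556363*(118739 - 235436) = 556363*(-116697) = -64925893011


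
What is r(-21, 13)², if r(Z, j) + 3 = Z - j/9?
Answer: 52441/81 ≈ 647.42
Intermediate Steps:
r(Z, j) = -3 + Z - j/9 (r(Z, j) = -3 + (Z - j/9) = -3 + Z - j/9)
r(-21, 13)² = (-3 - 21 - ⅑*13)² = (-3 - 21 - 13/9)² = (-229/9)² = 52441/81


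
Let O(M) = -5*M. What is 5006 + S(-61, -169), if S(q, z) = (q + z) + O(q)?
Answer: 5081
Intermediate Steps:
S(q, z) = z - 4*q (S(q, z) = (q + z) - 5*q = z - 4*q)
5006 + S(-61, -169) = 5006 + (-169 - 4*(-61)) = 5006 + (-169 + 244) = 5006 + 75 = 5081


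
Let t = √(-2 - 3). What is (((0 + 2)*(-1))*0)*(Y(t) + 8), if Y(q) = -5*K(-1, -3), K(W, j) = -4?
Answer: 0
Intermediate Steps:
t = I*√5 (t = √(-5) = I*√5 ≈ 2.2361*I)
Y(q) = 20 (Y(q) = -5*(-4) = 20)
(((0 + 2)*(-1))*0)*(Y(t) + 8) = (((0 + 2)*(-1))*0)*(20 + 8) = ((2*(-1))*0)*28 = -2*0*28 = 0*28 = 0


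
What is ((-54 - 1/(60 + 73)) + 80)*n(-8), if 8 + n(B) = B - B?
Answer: -27656/133 ≈ -207.94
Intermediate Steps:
n(B) = -8 (n(B) = -8 + (B - B) = -8 + 0 = -8)
((-54 - 1/(60 + 73)) + 80)*n(-8) = ((-54 - 1/(60 + 73)) + 80)*(-8) = ((-54 - 1/133) + 80)*(-8) = (-7183/133 + 80)*(-8) = (3457/133)*(-8) = -27656/133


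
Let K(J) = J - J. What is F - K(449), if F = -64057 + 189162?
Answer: 125105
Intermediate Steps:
K(J) = 0
F = 125105
F - K(449) = 125105 - 1*0 = 125105 + 0 = 125105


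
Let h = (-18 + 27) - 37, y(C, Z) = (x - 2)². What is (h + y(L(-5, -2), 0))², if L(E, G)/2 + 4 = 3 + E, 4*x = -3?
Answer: 106929/256 ≈ 417.69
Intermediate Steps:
x = -¾ (x = (¼)*(-3) = -¾ ≈ -0.75000)
L(E, G) = -2 + 2*E (L(E, G) = -8 + 2*(3 + E) = -8 + (6 + 2*E) = -2 + 2*E)
y(C, Z) = 121/16 (y(C, Z) = (-¾ - 2)² = (-11/4)² = 121/16)
h = -28 (h = 9 - 37 = -28)
(h + y(L(-5, -2), 0))² = (-28 + 121/16)² = (-327/16)² = 106929/256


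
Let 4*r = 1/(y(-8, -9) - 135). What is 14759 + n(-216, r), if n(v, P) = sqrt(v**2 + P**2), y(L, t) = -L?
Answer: 14759 + sqrt(12040233985)/508 ≈ 14975.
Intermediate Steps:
r = -1/508 (r = 1/(4*(-1*(-8) - 135)) = 1/(4*(8 - 135)) = (1/4)/(-127) = (1/4)*(-1/127) = -1/508 ≈ -0.0019685)
n(v, P) = sqrt(P**2 + v**2)
14759 + n(-216, r) = 14759 + sqrt((-1/508)**2 + (-216)**2) = 14759 + sqrt(1/258064 + 46656) = 14759 + sqrt(12040233985/258064) = 14759 + sqrt(12040233985)/508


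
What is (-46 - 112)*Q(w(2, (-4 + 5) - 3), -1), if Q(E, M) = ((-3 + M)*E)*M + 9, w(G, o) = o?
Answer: -158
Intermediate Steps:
Q(E, M) = 9 + E*M*(-3 + M) (Q(E, M) = (E*(-3 + M))*M + 9 = E*M*(-3 + M) + 9 = 9 + E*M*(-3 + M))
(-46 - 112)*Q(w(2, (-4 + 5) - 3), -1) = (-46 - 112)*(9 + ((-4 + 5) - 3)*(-1)² - 3*((-4 + 5) - 3)*(-1)) = -158*(9 + (1 - 3)*1 - 3*(1 - 3)*(-1)) = -158*(9 - 2*1 - 3*(-2)*(-1)) = -158*(9 - 2 - 6) = -158*1 = -158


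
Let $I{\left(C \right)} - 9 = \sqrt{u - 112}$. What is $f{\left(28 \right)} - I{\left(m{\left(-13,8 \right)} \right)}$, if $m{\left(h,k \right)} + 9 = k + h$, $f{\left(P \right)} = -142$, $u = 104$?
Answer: $-151 - 2 i \sqrt{2} \approx -151.0 - 2.8284 i$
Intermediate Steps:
$m{\left(h,k \right)} = -9 + h + k$ ($m{\left(h,k \right)} = -9 + \left(k + h\right) = -9 + \left(h + k\right) = -9 + h + k$)
$I{\left(C \right)} = 9 + 2 i \sqrt{2}$ ($I{\left(C \right)} = 9 + \sqrt{104 - 112} = 9 + \sqrt{-8} = 9 + 2 i \sqrt{2}$)
$f{\left(28 \right)} - I{\left(m{\left(-13,8 \right)} \right)} = -142 - \left(9 + 2 i \sqrt{2}\right) = -151 - 2 i \sqrt{2}$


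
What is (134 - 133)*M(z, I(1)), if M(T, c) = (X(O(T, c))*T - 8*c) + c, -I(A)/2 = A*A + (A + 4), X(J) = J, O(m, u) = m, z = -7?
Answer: 133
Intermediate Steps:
I(A) = -8 - 2*A - 2*A**2 (I(A) = -2*(A*A + (A + 4)) = -2*(A**2 + (4 + A)) = -2*(4 + A + A**2) = -8 - 2*A - 2*A**2)
M(T, c) = T**2 - 7*c (M(T, c) = (T*T - 8*c) + c = (T**2 - 8*c) + c = T**2 - 7*c)
(134 - 133)*M(z, I(1)) = (134 - 133)*((-7)**2 - 7*(-8 - 2*1 - 2*1**2)) = 1*(49 - 7*(-8 - 2 - 2*1)) = 1*(49 - 7*(-8 - 2 - 2)) = 1*(49 - 7*(-12)) = 1*(49 + 84) = 1*133 = 133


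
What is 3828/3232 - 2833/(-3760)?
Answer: 735923/379760 ≈ 1.9379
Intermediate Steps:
3828/3232 - 2833/(-3760) = 3828*(1/3232) - 2833*(-1/3760) = 957/808 + 2833/3760 = 735923/379760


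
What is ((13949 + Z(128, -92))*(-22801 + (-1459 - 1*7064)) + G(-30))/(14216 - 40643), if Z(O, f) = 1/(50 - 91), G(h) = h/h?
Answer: 436937711/26427 ≈ 16534.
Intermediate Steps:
G(h) = 1
Z(O, f) = -1/41 (Z(O, f) = 1/(-41) = -1/41)
((13949 + Z(128, -92))*(-22801 + (-1459 - 1*7064)) + G(-30))/(14216 - 40643) = ((13949 - 1/41)*(-22801 + (-1459 - 1*7064)) + 1)/(14216 - 40643) = (571908*(-22801 + (-1459 - 7064))/41 + 1)/(-26427) = (571908*(-22801 - 8523)/41 + 1)*(-1/26427) = ((571908/41)*(-31324) + 1)*(-1/26427) = (-436937712 + 1)*(-1/26427) = -436937711*(-1/26427) = 436937711/26427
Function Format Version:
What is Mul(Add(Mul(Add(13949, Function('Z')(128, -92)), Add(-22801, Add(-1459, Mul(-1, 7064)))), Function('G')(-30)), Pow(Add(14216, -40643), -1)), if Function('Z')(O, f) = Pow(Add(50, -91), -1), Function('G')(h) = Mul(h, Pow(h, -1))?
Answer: Rational(436937711, 26427) ≈ 16534.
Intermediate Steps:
Function('G')(h) = 1
Function('Z')(O, f) = Rational(-1, 41) (Function('Z')(O, f) = Pow(-41, -1) = Rational(-1, 41))
Mul(Add(Mul(Add(13949, Function('Z')(128, -92)), Add(-22801, Add(-1459, Mul(-1, 7064)))), Function('G')(-30)), Pow(Add(14216, -40643), -1)) = Mul(Add(Mul(Add(13949, Rational(-1, 41)), Add(-22801, Add(-1459, Mul(-1, 7064)))), 1), Pow(Add(14216, -40643), -1)) = Mul(Add(Mul(Rational(571908, 41), Add(-22801, Add(-1459, -7064))), 1), Pow(-26427, -1)) = Mul(Add(Mul(Rational(571908, 41), Add(-22801, -8523)), 1), Rational(-1, 26427)) = Mul(Add(Mul(Rational(571908, 41), -31324), 1), Rational(-1, 26427)) = Mul(Add(-436937712, 1), Rational(-1, 26427)) = Mul(-436937711, Rational(-1, 26427)) = Rational(436937711, 26427)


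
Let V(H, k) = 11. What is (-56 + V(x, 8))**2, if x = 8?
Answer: 2025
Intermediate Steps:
(-56 + V(x, 8))**2 = (-56 + 11)**2 = (-45)**2 = 2025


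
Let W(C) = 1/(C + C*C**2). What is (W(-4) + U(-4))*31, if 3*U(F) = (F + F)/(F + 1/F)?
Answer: 3875/204 ≈ 18.995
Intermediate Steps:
U(F) = 2*F/(3*(F + 1/F)) (U(F) = ((F + F)/(F + 1/F))/3 = ((2*F)/(F + 1/F))/3 = (2*F/(F + 1/F))/3 = 2*F/(3*(F + 1/F)))
W(C) = 1/(C + C**3)
(W(-4) + U(-4))*31 = (1/(-4 + (-4)**3) + (2/3)*(-4)**2/(1 + (-4)**2))*31 = (1/(-4 - 64) + (2/3)*16/(1 + 16))*31 = (1/(-68) + (2/3)*16/17)*31 = (-1/68 + (2/3)*16*(1/17))*31 = (-1/68 + 32/51)*31 = (125/204)*31 = 3875/204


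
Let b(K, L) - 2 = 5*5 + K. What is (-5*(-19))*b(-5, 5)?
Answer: 2090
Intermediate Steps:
b(K, L) = 27 + K (b(K, L) = 2 + (5*5 + K) = 2 + (25 + K) = 27 + K)
(-5*(-19))*b(-5, 5) = (-5*(-19))*(27 - 5) = 95*22 = 2090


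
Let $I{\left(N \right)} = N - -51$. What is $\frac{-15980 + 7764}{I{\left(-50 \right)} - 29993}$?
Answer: $\frac{1027}{3749} \approx 0.27394$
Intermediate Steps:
$I{\left(N \right)} = 51 + N$ ($I{\left(N \right)} = N + 51 = 51 + N$)
$\frac{-15980 + 7764}{I{\left(-50 \right)} - 29993} = \frac{-15980 + 7764}{\left(51 - 50\right) - 29993} = - \frac{8216}{1 - 29993} = - \frac{8216}{-29992} = \left(-8216\right) \left(- \frac{1}{29992}\right) = \frac{1027}{3749}$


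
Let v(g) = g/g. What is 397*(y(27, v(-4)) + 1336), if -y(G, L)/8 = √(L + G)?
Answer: 530392 - 6352*√7 ≈ 5.1359e+5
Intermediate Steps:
v(g) = 1
y(G, L) = -8*√(G + L) (y(G, L) = -8*√(L + G) = -8*√(G + L))
397*(y(27, v(-4)) + 1336) = 397*(-8*√(27 + 1) + 1336) = 397*(-16*√7 + 1336) = 397*(1336 - 16*√7) = 530392 - 6352*√7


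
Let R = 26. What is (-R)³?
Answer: -17576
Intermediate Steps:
(-R)³ = (-1*26)³ = (-26)³ = -17576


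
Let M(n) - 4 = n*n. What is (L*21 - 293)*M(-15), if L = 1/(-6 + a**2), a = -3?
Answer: -65494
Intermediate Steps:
M(n) = 4 + n**2 (M(n) = 4 + n*n = 4 + n**2)
L = 1/3 (L = 1/(-6 + (-3)**2) = 1/(-6 + 9) = 1/3 ≈ 0.33333)
(L*21 - 293)*M(-15) = ((1/3)*21 - 293)*(4 + (-15)**2) = (7 - 293)*(4 + 225) = -286*229 = -65494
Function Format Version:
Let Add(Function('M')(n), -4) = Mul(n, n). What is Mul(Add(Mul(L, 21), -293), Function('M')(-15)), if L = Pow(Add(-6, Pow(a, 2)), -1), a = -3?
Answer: -65494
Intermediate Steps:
Function('M')(n) = Add(4, Pow(n, 2)) (Function('M')(n) = Add(4, Mul(n, n)) = Add(4, Pow(n, 2)))
L = Rational(1, 3) (L = Pow(Add(-6, Pow(-3, 2)), -1) = Pow(Add(-6, 9), -1) = Pow(3, -1) = Rational(1, 3) ≈ 0.33333)
Mul(Add(Mul(L, 21), -293), Function('M')(-15)) = Mul(Add(Mul(Rational(1, 3), 21), -293), Add(4, Pow(-15, 2))) = Mul(Add(7, -293), Add(4, 225)) = Mul(-286, 229) = -65494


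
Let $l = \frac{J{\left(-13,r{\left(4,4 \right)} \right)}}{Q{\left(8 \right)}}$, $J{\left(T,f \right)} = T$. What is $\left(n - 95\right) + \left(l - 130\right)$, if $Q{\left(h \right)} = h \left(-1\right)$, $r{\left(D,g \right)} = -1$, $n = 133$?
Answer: $- \frac{723}{8} \approx -90.375$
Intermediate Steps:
$Q{\left(h \right)} = - h$
$l = \frac{13}{8}$ ($l = - \frac{13}{\left(-1\right) 8} = - \frac{13}{-8} = \left(-13\right) \left(- \frac{1}{8}\right) = \frac{13}{8} \approx 1.625$)
$\left(n - 95\right) + \left(l - 130\right) = \left(133 - 95\right) + \left(\frac{13}{8} - 130\right) = 38 - \frac{1027}{8} = - \frac{723}{8}$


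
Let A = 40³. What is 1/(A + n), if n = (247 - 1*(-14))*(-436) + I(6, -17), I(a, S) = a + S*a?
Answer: -1/49892 ≈ -2.0043e-5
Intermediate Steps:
A = 64000
n = -113892 (n = (247 - 1*(-14))*(-436) + 6*(1 - 17) = (247 + 14)*(-436) + 6*(-16) = 261*(-436) - 96 = -113796 - 96 = -113892)
1/(A + n) = 1/(64000 - 113892) = 1/(-49892) = -1/49892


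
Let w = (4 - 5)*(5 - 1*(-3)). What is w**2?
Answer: 64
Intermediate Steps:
w = -8 (w = -(5 + 3) = -1*8 = -8)
w**2 = (-8)**2 = 64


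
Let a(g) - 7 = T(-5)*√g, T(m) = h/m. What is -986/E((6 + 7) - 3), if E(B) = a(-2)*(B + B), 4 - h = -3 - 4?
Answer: -17255/2934 - 5423*I*√2/2934 ≈ -5.8811 - 2.6139*I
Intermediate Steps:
h = 11 (h = 4 - (-3 - 4) = 4 - 1*(-7) = 4 + 7 = 11)
T(m) = 11/m
a(g) = 7 - 11*√g/5 (a(g) = 7 + (11/(-5))*√g = 7 + (11*(-⅕))*√g = 7 - 11*√g/5)
E(B) = 2*B*(7 - 11*I*√2/5) (E(B) = (7 - 11*I*√2/5)*(B + B) = (7 - 11*I*√2/5)*(2*B) = 2*B*(7 - 11*I*√2/5))
-986/E((6 + 7) - 3) = -986*5/(2*(35 - 11*I*√2)*((6 + 7) - 3)) = -986*5/(2*(13 - 3)*(35 - 11*I*√2)) = -986*1/(4*(35 - 11*I*√2)) = -986/(140 - 44*I*√2)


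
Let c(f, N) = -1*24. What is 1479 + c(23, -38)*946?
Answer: -21225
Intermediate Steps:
c(f, N) = -24
1479 + c(23, -38)*946 = 1479 - 24*946 = 1479 - 22704 = -21225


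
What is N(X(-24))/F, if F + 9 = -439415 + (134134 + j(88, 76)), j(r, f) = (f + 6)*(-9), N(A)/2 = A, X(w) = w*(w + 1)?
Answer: -276/76507 ≈ -0.0036075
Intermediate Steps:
X(w) = w*(1 + w)
N(A) = 2*A
j(r, f) = -54 - 9*f (j(r, f) = (6 + f)*(-9) = -54 - 9*f)
F = -306028 (F = -9 + (-439415 + (134134 + (-54 - 9*76))) = -9 + (-439415 + (134134 + (-54 - 684))) = -9 + (-439415 + (134134 - 738)) = -9 + (-439415 + 133396) = -9 - 306019 = -306028)
N(X(-24))/F = (2*(-24*(1 - 24)))/(-306028) = (2*(-24*(-23)))*(-1/306028) = (2*552)*(-1/306028) = 1104*(-1/306028) = -276/76507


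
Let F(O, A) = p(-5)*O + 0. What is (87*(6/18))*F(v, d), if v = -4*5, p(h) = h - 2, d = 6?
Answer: 4060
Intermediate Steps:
p(h) = -2 + h
v = -20
F(O, A) = -7*O (F(O, A) = (-2 - 5)*O + 0 = -7*O + 0 = -7*O)
(87*(6/18))*F(v, d) = (87*(6/18))*(-7*(-20)) = (87*(6*(1/18)))*140 = (87*(1/3))*140 = 29*140 = 4060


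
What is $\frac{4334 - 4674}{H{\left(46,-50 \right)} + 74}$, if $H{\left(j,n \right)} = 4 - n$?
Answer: $- \frac{85}{32} \approx -2.6563$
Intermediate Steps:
$\frac{4334 - 4674}{H{\left(46,-50 \right)} + 74} = \frac{4334 - 4674}{\left(4 - -50\right) + 74} = - \frac{340}{\left(4 + 50\right) + 74} = - \frac{340}{54 + 74} = - \frac{340}{128} = \left(-340\right) \frac{1}{128} = - \frac{85}{32}$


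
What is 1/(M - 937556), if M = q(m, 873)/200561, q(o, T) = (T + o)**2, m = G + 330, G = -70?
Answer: -200561/188035885227 ≈ -1.0666e-6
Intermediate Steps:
m = 260 (m = -70 + 330 = 260)
M = 1283689/200561 (M = (873 + 260)**2/200561 = 1133**2*(1/200561) = 1283689*(1/200561) = 1283689/200561 ≈ 6.4005)
1/(M - 937556) = 1/(1283689/200561 - 937556) = 1/(-188035885227/200561) = -200561/188035885227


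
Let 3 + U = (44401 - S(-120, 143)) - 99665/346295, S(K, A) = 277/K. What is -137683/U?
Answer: -1144294427640/369012122623 ≈ -3.1010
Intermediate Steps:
U = 369012122623/8311080 (U = -3 + ((44401 - 277/(-120)) - 99665/346295) = -3 + ((44401 - 277*(-1)/120) - 99665/346295) = -3 + ((44401 - 1*(-277/120)) - 1*19933/69259) = -3 + ((44401 + 277/120) - 19933/69259) = -3 + (5328397/120 - 19933/69259) = -3 + 369037055863/8311080 = 369012122623/8311080 ≈ 44400.)
-137683/U = -137683/369012122623/8311080 = -137683*8311080/369012122623 = -1144294427640/369012122623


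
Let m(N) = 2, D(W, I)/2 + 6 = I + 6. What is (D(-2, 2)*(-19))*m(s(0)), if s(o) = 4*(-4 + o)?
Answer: -152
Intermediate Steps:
D(W, I) = 2*I (D(W, I) = -12 + 2*(I + 6) = -12 + 2*(6 + I) = -12 + (12 + 2*I) = 2*I)
s(o) = -16 + 4*o
(D(-2, 2)*(-19))*m(s(0)) = ((2*2)*(-19))*2 = (4*(-19))*2 = -76*2 = -152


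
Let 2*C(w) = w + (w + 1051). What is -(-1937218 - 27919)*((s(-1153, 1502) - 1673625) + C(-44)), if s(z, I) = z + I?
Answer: -6574540730693/2 ≈ -3.2873e+12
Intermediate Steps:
s(z, I) = I + z
C(w) = 1051/2 + w (C(w) = (w + (w + 1051))/2 = (w + (1051 + w))/2 = (1051 + 2*w)/2 = 1051/2 + w)
-(-1937218 - 27919)*((s(-1153, 1502) - 1673625) + C(-44)) = -(-1937218 - 27919)*(((1502 - 1153) - 1673625) + (1051/2 - 44)) = -(-1965137)*((349 - 1673625) + 963/2) = -(-1965137)*(-1673276 + 963/2) = -(-1965137)*(-3345589)/2 = -1*6574540730693/2 = -6574540730693/2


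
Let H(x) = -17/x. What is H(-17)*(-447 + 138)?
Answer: -309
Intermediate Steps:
H(-17)*(-447 + 138) = (-17/(-17))*(-447 + 138) = -17*(-1/17)*(-309) = 1*(-309) = -309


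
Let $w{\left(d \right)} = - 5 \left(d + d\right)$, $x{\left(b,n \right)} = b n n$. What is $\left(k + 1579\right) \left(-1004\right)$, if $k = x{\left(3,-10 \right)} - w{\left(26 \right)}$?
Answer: $-2147556$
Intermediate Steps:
$x{\left(b,n \right)} = b n^{2}$
$w{\left(d \right)} = - 10 d$ ($w{\left(d \right)} = - 5 \cdot 2 d = - 10 d$)
$k = 560$ ($k = 3 \left(-10\right)^{2} - \left(-10\right) 26 = 3 \cdot 100 - -260 = 300 + 260 = 560$)
$\left(k + 1579\right) \left(-1004\right) = \left(560 + 1579\right) \left(-1004\right) = 2139 \left(-1004\right) = -2147556$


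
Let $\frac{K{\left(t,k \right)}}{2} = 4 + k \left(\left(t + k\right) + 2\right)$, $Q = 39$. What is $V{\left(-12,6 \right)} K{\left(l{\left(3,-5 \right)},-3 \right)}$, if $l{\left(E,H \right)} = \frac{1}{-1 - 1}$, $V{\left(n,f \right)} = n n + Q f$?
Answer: $6426$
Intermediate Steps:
$V{\left(n,f \right)} = n^{2} + 39 f$ ($V{\left(n,f \right)} = n n + 39 f = n^{2} + 39 f$)
$l{\left(E,H \right)} = - \frac{1}{2}$ ($l{\left(E,H \right)} = \frac{1}{-2} = - \frac{1}{2}$)
$K{\left(t,k \right)} = 8 + 2 k \left(2 + k + t\right)$ ($K{\left(t,k \right)} = 2 \left(4 + k \left(\left(t + k\right) + 2\right)\right) = 2 \left(4 + k \left(\left(k + t\right) + 2\right)\right) = 2 \left(4 + k \left(2 + k + t\right)\right) = 8 + 2 k \left(2 + k + t\right)$)
$V{\left(-12,6 \right)} K{\left(l{\left(3,-5 \right)},-3 \right)} = \left(\left(-12\right)^{2} + 39 \cdot 6\right) \left(8 + 2 \left(-3\right)^{2} + 4 \left(-3\right) + 2 \left(-3\right) \left(- \frac{1}{2}\right)\right) = \left(144 + 234\right) \left(8 + 2 \cdot 9 - 12 + 3\right) = 378 \left(8 + 18 - 12 + 3\right) = 378 \cdot 17 = 6426$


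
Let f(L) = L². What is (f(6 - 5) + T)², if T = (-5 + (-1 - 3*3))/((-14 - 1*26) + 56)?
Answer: 1/256 ≈ 0.0039063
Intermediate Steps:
T = -15/16 (T = (-5 + (-1 - 9))/((-14 - 26) + 56) = (-5 - 10)/(-40 + 56) = -15/16 ≈ -0.93750)
(f(6 - 5) + T)² = ((6 - 5)² - 15/16)² = (1² - 15/16)² = (1 - 15/16)² = (1/16)² = 1/256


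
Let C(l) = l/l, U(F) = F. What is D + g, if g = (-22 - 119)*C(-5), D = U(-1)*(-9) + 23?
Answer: -109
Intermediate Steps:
C(l) = 1
D = 32 (D = -1*(-9) + 23 = 9 + 23 = 32)
g = -141 (g = (-22 - 119)*1 = -141*1 = -141)
D + g = 32 - 141 = -109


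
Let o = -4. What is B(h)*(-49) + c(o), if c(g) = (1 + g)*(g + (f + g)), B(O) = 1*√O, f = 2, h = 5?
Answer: 18 - 49*√5 ≈ -91.567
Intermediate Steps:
B(O) = √O
c(g) = (1 + g)*(2 + 2*g) (c(g) = (1 + g)*(g + (2 + g)) = (1 + g)*(2 + 2*g))
B(h)*(-49) + c(o) = √5*(-49) + (2 + 2*(-4)² + 4*(-4)) = -49*√5 + (2 + 2*16 - 16) = -49*√5 + (2 + 32 - 16) = -49*√5 + 18 = 18 - 49*√5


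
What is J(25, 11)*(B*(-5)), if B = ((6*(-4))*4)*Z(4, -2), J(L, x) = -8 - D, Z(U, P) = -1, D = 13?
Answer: 10080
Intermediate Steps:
J(L, x) = -21 (J(L, x) = -8 - 1*13 = -8 - 13 = -21)
B = 96 (B = ((6*(-4))*4)*(-1) = -24*4*(-1) = -96*(-1) = 96)
J(25, 11)*(B*(-5)) = -2016*(-5) = -21*(-480) = 10080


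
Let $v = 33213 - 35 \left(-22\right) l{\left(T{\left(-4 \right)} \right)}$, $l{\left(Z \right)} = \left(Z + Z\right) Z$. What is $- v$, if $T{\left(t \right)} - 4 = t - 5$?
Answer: $-71713$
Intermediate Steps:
$T{\left(t \right)} = -1 + t$ ($T{\left(t \right)} = 4 + \left(t - 5\right) = 4 + \left(-5 + t\right) = -1 + t$)
$l{\left(Z \right)} = 2 Z^{2}$ ($l{\left(Z \right)} = 2 Z Z = 2 Z^{2}$)
$v = 71713$ ($v = 33213 - 35 \left(-22\right) 2 \left(-1 - 4\right)^{2} = 33213 - - 770 \cdot 2 \left(-5\right)^{2} = 33213 - - 770 \cdot 2 \cdot 25 = 33213 - \left(-770\right) 50 = 33213 - -38500 = 33213 + 38500 = 71713$)
$- v = \left(-1\right) 71713 = -71713$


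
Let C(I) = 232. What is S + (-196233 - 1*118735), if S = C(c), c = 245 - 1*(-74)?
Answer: -314736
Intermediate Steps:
c = 319 (c = 245 + 74 = 319)
S = 232
S + (-196233 - 1*118735) = 232 + (-196233 - 1*118735) = 232 + (-196233 - 118735) = 232 - 314968 = -314736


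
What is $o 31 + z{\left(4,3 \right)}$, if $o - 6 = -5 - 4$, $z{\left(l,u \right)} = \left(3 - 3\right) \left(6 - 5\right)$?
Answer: $-93$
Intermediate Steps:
$z{\left(l,u \right)} = 0$ ($z{\left(l,u \right)} = 0 \cdot 1 = 0$)
$o = -3$ ($o = 6 - 9 = -3$)
$o 31 + z{\left(4,3 \right)} = \left(-3\right) 31 + 0 = -93 + 0 = -93$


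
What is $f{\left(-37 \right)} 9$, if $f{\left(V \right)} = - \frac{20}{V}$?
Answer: $\frac{180}{37} \approx 4.8649$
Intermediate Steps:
$f{\left(-37 \right)} 9 = - \frac{20}{-37} \cdot 9 = \left(-20\right) \left(- \frac{1}{37}\right) 9 = \frac{20}{37} \cdot 9 = \frac{180}{37}$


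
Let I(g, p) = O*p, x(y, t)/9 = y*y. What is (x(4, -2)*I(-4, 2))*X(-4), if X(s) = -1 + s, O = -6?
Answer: 8640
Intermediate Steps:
x(y, t) = 9*y**2 (x(y, t) = 9*(y*y) = 9*y**2)
I(g, p) = -6*p
(x(4, -2)*I(-4, 2))*X(-4) = ((9*4**2)*(-6*2))*(-1 - 4) = ((9*16)*(-12))*(-5) = (144*(-12))*(-5) = -1728*(-5) = 8640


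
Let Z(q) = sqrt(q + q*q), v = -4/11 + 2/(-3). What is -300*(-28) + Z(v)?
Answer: 8400 + sqrt(34)/33 ≈ 8400.2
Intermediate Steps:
v = -34/33 (v = -4*1/11 + 2*(-1/3) = -4/11 - 2/3 = -34/33 ≈ -1.0303)
Z(q) = sqrt(q + q**2)
-300*(-28) + Z(v) = -300*(-28) + sqrt(-34*(1 - 34/33)/33) = 8400 + sqrt(-34/33*(-1/33)) = 8400 + sqrt(34/1089) = 8400 + sqrt(34)/33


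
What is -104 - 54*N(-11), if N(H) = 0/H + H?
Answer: 490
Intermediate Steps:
N(H) = H (N(H) = 0 + H = H)
-104 - 54*N(-11) = -104 - 54*(-11) = -104 + 594 = 490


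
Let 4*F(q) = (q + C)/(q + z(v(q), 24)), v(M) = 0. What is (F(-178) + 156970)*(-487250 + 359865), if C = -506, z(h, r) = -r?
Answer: -4039137719735/202 ≈ -1.9996e+10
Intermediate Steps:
F(q) = (-506 + q)/(4*(-24 + q)) (F(q) = ((q - 506)/(q - 1*24))/4 = ((-506 + q)/(q - 24))/4 = ((-506 + q)/(-24 + q))/4 = (-506 + q)/(4*(-24 + q)))
(F(-178) + 156970)*(-487250 + 359865) = ((-506 - 178)/(4*(-24 - 178)) + 156970)*(-487250 + 359865) = ((¼)*(-684)/(-202) + 156970)*(-127385) = ((¼)*(-1/202)*(-684) + 156970)*(-127385) = (171/202 + 156970)*(-127385) = (31708111/202)*(-127385) = -4039137719735/202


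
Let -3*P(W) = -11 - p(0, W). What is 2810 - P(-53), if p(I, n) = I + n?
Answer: 2824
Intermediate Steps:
P(W) = 11/3 + W/3 (P(W) = -(-11 - (0 + W))/3 = -(-11 - W)/3 = 11/3 + W/3)
2810 - P(-53) = 2810 - (11/3 + (⅓)*(-53)) = 2810 - (11/3 - 53/3) = 2810 - 1*(-14) = 2810 + 14 = 2824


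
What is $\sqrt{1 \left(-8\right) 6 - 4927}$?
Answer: $5 i \sqrt{199} \approx 70.534 i$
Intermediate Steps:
$\sqrt{1 \left(-8\right) 6 - 4927} = \sqrt{\left(-8\right) 6 - 4927} = \sqrt{-48 - 4927} = \sqrt{-4975} = 5 i \sqrt{199}$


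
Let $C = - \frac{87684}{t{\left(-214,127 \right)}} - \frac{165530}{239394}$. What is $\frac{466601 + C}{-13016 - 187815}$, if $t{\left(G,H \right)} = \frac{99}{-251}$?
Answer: $- \frac{302355129808}{88142516759} \approx -3.4303$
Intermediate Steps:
$t{\left(G,H \right)} = - \frac{99}{251}$ ($t{\left(G,H \right)} = 99 \left(- \frac{1}{251}\right) = - \frac{99}{251}$)
$C = \frac{97569083519}{438889}$ ($C = - \frac{87684}{- \frac{99}{251}} - \frac{165530}{239394} = \left(-87684\right) \left(- \frac{251}{99}\right) - \frac{82765}{119697} = \frac{7336228}{33} - \frac{82765}{119697} = \frac{97569083519}{438889} \approx 2.2231 \cdot 10^{5}$)
$\frac{466601 + C}{-13016 - 187815} = \frac{466601 + \frac{97569083519}{438889}}{-13016 - 187815} = \frac{302355129808}{438889 \left(-200831\right)} = \frac{302355129808}{438889} \left(- \frac{1}{200831}\right) = - \frac{302355129808}{88142516759}$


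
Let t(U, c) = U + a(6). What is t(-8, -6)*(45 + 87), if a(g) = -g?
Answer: -1848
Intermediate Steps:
t(U, c) = -6 + U (t(U, c) = U - 1*6 = U - 6 = -6 + U)
t(-8, -6)*(45 + 87) = (-6 - 8)*(45 + 87) = -14*132 = -1848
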